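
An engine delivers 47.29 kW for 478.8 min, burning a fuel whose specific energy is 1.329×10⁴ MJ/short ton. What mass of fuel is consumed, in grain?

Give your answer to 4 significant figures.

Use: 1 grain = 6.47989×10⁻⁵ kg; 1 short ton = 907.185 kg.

47.29 kW → 47290 W
478.8 min → 28728 s
E = P × t = 47290 × 28728 = 1.35855×10⁹ J
1.329×10⁴ MJ/short ton → 1.46497×10⁷ J/kg
m = E / e_s = 1.35855×10⁹ / 1.46497×10⁷ = 92.7357 kg
In grain: 92.7357 / 6.47989×10⁻⁵ = 1.43113×10⁶ grain

1.431×10⁶ grain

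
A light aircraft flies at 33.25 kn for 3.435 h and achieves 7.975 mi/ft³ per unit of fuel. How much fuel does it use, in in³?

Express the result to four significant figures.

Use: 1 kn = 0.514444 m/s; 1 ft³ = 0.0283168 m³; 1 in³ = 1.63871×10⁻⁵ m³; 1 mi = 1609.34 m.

33.25 kn → 17.1053 m/s
3.435 h → 12366 s
d = v × t = 17.1053 × 12366 = 211524 m
7.975 mi/ft³ → 453246 m/m³
V = d / (distance per unit fuel) = 211524 / 453246 = 0.466687 m³
In in³: 0.466687 / 1.63871×10⁻⁵ = 28478.9 in³

2.848×10⁴ in³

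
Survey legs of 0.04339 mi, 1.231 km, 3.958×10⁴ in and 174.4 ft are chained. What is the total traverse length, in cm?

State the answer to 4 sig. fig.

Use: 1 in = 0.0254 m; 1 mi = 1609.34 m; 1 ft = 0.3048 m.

2.359×10⁵ cm

0.04339 mi × 1609.34 = 69.8293 m
1.231 km × 1000 = 1231 m
3.958×10⁴ in × 0.0254 = 1005.33 m
174.4 ft × 0.3048 = 53.1571 m
Combined: 69.8293 + 1231 + 1005.33 + 53.1571 = 2359.32 m
In cm: 2359.32 / 0.01 = 235932 cm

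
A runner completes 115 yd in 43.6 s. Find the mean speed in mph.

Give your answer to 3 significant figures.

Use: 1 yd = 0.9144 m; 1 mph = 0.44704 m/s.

115 yd × 0.9144 → 105.156 m
v = d / t = 105.156 m / 43.6 s = 2.41183 m/s
2.41183 m/s ÷ (0.44704 m/s/mph) = 5.39511 mph

5.40 mph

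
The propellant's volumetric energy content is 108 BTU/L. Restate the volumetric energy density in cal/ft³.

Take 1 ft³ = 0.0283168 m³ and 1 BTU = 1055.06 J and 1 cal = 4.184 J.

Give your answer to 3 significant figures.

7.71×10⁵ cal/ft³

108 BTU/L × 1055.06 J/BTU ÷ 0.001 m³/L = 1.13946×10⁸ J/m³
1.13946×10⁸ J/m³ ÷ 4.184 J/cal × 0.0283168 m³/ft³ = 771173 cal/ft³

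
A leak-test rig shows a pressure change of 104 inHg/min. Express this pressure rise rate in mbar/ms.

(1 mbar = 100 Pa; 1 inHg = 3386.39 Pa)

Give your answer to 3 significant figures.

0.0587 mbar/ms

104 inHg/min × 3386.39 Pa/inHg ÷ 60 s/min = 5869.74 Pa/s
5869.74 Pa/s ÷ 100 Pa/mbar × 0.001 s/ms = 0.0586974 mbar/ms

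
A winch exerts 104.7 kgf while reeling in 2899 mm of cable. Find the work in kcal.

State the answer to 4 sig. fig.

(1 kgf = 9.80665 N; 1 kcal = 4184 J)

0.7114 kcal

104.7 kgf × 9.80665 → 1026.76 N
2899 mm × 0.001 → 2.899 m
W = F × d = 1026.76 N × 2.899 m = 2976.58 J
2976.58 J ÷ (4184 J/kcal) = 0.71142 kcal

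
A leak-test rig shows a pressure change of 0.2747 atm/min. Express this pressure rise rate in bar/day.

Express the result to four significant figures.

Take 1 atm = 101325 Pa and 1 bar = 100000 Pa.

0.2747 atm/min × 101325 Pa/atm ÷ 60 s/min = 463.9 Pa/s
463.9 Pa/s ÷ 100000 Pa/bar × 86400 s/day = 400.81 bar/day

400.8 bar/day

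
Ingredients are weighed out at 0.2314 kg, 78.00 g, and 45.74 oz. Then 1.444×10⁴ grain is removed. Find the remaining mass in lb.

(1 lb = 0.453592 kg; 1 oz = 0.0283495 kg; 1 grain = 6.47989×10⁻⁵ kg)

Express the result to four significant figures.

1.478 lb

0.2314 kg (already kg)
78.00 g × 0.001 → 0.078 kg
45.74 oz × 0.0283495 → 1.29671 kg
1.444×10⁴ grain × 6.47989×10⁻⁵ → 0.935696 kg
Result: 0.2314 + 0.078 + 1.29671 − 0.935696 = 0.670414 kg
In lb: 0.670414 / 0.453592 = 1.47801 lb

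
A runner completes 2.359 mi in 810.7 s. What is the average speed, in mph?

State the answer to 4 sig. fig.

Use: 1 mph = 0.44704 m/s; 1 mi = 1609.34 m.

10.48 mph

2.359 mi × 1609.34 → 3796.43 m
v = d / t = 3796.43 m / 810.7 s = 4.6829 m/s
4.6829 m/s ÷ (0.44704 m/s/mph) = 10.4753 mph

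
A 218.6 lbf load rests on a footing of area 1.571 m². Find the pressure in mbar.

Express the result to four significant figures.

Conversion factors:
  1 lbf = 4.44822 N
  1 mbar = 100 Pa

218.6 lbf × 4.44822 → 972.381 N
P = F / A = 972.381 N / 1.571 m² = 618.957 Pa
618.957 Pa ÷ (100 Pa/mbar) = 6.18957 mbar

6.190 mbar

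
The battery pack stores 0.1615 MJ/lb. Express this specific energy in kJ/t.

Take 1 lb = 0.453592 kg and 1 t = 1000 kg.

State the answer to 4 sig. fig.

3.560×10⁵ kJ/t

0.1615 MJ/lb × 1000000 J/MJ ÷ 0.453592 kg/lb = 356047 J/kg
356047 J/kg ÷ 1000 J/kJ × 1000 kg/t = 356047 kJ/t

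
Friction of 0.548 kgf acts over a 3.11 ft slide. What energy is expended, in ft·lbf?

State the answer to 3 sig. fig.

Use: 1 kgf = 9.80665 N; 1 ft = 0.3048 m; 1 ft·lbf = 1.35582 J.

3.76 ft·lbf

0.548 kgf × 9.80665 = 5.37404 N
3.11 ft × 0.3048 = 0.947928 m
W = F × d = 5.37404 N × 0.947928 m = 5.0942 J
5.0942 J ÷ (1.35582 J/ft·lbf) = 3.75728 ft·lbf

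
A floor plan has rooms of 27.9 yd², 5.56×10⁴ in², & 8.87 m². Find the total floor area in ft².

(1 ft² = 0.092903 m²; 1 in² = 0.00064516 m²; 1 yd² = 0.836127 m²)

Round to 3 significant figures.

27.9 yd² × 0.836127 = 23.3279 m²
5.56×10⁴ in² × 0.00064516 = 35.8709 m²
8.87 m² (already m²)
Total: 23.3279 + 35.8709 + 8.87 = 68.0688 m²
In ft²: 68.0688 / 0.092903 = 732.687 ft²

733 ft²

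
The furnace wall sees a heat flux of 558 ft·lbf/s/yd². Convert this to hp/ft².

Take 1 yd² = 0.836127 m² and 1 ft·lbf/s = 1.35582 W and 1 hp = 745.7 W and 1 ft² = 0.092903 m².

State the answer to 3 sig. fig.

0.113 hp/ft²

558 ft·lbf/s/yd² × 1.35582 W/ft·lbf/s ÷ 0.836127 m²/yd² = 904.824 W/m²
904.824 W/m² ÷ 745.7 W/hp × 0.092903 m²/ft² = 0.112727 hp/ft²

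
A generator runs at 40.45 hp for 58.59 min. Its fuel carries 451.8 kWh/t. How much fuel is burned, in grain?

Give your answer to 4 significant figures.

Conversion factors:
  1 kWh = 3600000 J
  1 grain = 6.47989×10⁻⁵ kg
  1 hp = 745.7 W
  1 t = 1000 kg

40.45 hp → 30163.6 W
58.59 min → 3515.4 s
E = P × t = 30163.6 × 3515.4 = 1.06037×10⁸ J
451.8 kWh/t → 1.62648×10⁶ J/kg
m = E / e_s = 1.06037×10⁸ / 1.62648×10⁶ = 65.1942 kg
In grain: 65.1942 / 6.47989×10⁻⁵ = 1.0061×10⁶ grain

1.006×10⁶ grain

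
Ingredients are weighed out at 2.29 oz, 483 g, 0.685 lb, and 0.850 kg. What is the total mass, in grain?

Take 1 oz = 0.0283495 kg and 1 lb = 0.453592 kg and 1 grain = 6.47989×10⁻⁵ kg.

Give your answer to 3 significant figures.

2.29 oz × 0.0283495 → 0.0649204 kg
483 g × 0.001 → 0.483 kg
0.685 lb × 0.453592 → 0.310711 kg
0.850 kg (already kg)
Sum: 0.0649204 + 0.483 + 0.310711 + 0.85 = 1.70863 kg
In grain: 1.70863 / 6.47989×10⁻⁵ = 26368.2 grain

2.64×10⁴ grain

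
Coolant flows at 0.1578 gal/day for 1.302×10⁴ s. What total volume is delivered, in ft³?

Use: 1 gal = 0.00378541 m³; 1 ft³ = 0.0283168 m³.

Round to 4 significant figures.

0.003179 ft³

0.1578 gal/day → 6.91363×10⁻⁹ m³/s
V = Q × t = 6.91363×10⁻⁹ × 13020 = 9.00155×10⁻⁵ m³
In ft³: 9.00155×10⁻⁵ / 0.0283168 = 0.00317887 ft³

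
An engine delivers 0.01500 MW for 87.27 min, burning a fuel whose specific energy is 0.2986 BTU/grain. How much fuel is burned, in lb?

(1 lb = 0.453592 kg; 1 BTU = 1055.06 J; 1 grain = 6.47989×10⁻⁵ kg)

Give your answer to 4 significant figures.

35.62 lb

0.01500 MW → 15000 W
87.27 min → 5236.2 s
E = P × t = 15000 × 5236.2 = 7.8543×10⁷ J
0.2986 BTU/grain → 4.86183×10⁶ J/kg
m = E / e_s = 7.8543×10⁷ / 4.86183×10⁶ = 16.155 kg
In lb: 16.155 / 0.453592 = 35.6157 lb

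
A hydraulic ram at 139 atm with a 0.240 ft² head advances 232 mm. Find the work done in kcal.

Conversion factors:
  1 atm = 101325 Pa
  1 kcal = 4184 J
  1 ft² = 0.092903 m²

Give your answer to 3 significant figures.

139 atm → 1.40842×10⁷ Pa
0.240 ft² → 0.0222967 m²
F = P × A = 1.40842×10⁷ × 0.0222967 = 314031 N
232 mm → 0.232 m
W = F × d = 314031 × 0.232 = 72855.2 J
In kcal: 72855.2 / 4184 = 17.4128 kcal

17.4 kcal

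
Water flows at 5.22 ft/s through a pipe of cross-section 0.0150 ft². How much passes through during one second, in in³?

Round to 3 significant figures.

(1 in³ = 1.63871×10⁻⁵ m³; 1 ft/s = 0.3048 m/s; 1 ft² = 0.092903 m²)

5.22 ft/s × 0.3048 → 1.59106 m/s
0.0150 ft² × 0.092903 → 0.00139354 m²
V = v × A × t = 1.59106 m/s × 0.00139354 m² × 1 s = 0.00221721 m³
0.00221721 m³ ÷ (1.63871×10⁻⁵ m³/in³) = 135.302 in³

135 in³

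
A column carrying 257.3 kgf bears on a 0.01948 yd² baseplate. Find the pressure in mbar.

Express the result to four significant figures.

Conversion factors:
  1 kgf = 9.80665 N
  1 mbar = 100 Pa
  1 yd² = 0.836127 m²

257.3 kgf × 9.80665 → 2523.25 N
0.01948 yd² × 0.836127 → 0.0162878 m²
P = F / A = 2523.25 N / 0.0162878 m² = 154917 Pa
154917 Pa ÷ (100 Pa/mbar) = 1549.17 mbar

1549 mbar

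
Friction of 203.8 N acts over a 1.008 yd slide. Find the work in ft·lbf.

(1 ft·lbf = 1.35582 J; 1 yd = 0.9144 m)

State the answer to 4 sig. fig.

1.008 yd × 0.9144 → 0.921715 m
W = F × d = 203.8 N × 0.921715 m = 187.846 J
187.846 J ÷ (1.35582 J/ft·lbf) = 138.548 ft·lbf

138.5 ft·lbf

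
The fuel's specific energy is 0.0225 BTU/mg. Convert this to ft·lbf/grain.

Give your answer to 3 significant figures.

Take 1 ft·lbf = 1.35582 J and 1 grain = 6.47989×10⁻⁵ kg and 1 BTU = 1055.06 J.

1130 ft·lbf/grain

0.0225 BTU/mg × 1055.06 J/BTU ÷ 10⁻⁶ kg/mg = 2.37388×10⁷ J/kg
2.37388×10⁷ J/kg ÷ 1.35582 J/ft·lbf × 6.47989×10⁻⁵ kg/grain = 1134.55 ft·lbf/grain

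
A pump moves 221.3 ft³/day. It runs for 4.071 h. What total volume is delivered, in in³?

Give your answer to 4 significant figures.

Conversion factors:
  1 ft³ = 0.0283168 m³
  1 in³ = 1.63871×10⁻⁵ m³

221.3 ft³/day → 7.2529×10⁻⁵ m³/s
4.071 h → 14655.6 s
V = Q × t = 7.2529×10⁻⁵ × 14655.6 = 1.06296 m³
In in³: 1.06296 / 1.63871×10⁻⁵ = 64865.7 in³

6.487×10⁴ in³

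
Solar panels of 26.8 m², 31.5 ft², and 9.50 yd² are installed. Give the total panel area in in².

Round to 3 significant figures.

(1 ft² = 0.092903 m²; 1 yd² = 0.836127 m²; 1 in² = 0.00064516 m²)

26.8 m² (already m²)
31.5 ft² × 0.092903 → 2.92644 m²
9.50 yd² × 0.836127 → 7.94321 m²
Combined: 26.8 + 2.92644 + 7.94321 = 37.6696 m²
In in²: 37.6696 / 0.00064516 = 58388 in²

5.84×10⁴ in²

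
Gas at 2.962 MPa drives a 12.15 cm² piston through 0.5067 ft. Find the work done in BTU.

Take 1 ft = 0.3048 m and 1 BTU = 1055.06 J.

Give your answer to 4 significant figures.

0.5268 BTU

2.962 MPa → 2.962×10⁶ Pa
12.15 cm² → 0.001215 m²
F = P × A = 2.962×10⁶ × 0.001215 = 3598.83 N
0.5067 ft → 0.154442 m
W = F × d = 3598.83 × 0.154442 = 555.811 J
In BTU: 555.811 / 1055.06 = 0.526805 BTU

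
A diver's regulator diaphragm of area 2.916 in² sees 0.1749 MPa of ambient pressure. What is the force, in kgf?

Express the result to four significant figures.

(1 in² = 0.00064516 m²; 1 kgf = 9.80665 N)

0.1749 MPa × 1000000 = 174900 Pa
2.916 in² × 0.00064516 = 0.00188129 m²
F = P × A = 174900 Pa × 0.00188129 m² = 329.038 N
329.038 N ÷ (9.80665 N/kgf) = 33.5525 kgf

33.55 kgf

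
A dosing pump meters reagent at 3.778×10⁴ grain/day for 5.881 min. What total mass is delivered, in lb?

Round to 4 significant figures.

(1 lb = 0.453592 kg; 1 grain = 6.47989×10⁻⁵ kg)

3.778×10⁴ grain/day → 2.83345×10⁻⁵ kg/s
5.881 min → 352.86 s
m = ṁ × t = 2.83345×10⁻⁵ × 352.86 = 0.00999811 kg
In lb: 0.00999811 / 0.453592 = 0.0220421 lb

0.02204 lb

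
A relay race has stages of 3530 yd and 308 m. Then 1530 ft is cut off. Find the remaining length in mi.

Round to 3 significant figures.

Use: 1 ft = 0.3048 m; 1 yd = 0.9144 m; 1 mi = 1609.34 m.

1.91 mi

3530 yd × 0.9144 = 3227.83 m
308 m (already m)
1530 ft × 0.3048 = 466.344 m
Result: 3227.83 + 308 − 466.344 = 3069.49 m
In mi: 3069.49 / 1609.34 = 1.9073 mi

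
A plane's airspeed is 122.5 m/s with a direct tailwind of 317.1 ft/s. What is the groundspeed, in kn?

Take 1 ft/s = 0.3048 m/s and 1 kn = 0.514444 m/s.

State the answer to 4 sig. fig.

426.0 kn

122.5 m/s (already m/s)
317.1 ft/s × 0.3048 → 96.6521 m/s
Sum: 122.5 + 96.6521 = 219.152 m/s
In kn: 219.152 / 0.514444 = 425.998 kn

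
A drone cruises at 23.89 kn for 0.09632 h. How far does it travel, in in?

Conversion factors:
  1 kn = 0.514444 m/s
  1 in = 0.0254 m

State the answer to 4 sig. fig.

23.89 kn × 0.514444 = 12.2901 m/s
0.09632 h × 3600 = 346.752 s
d = v × t = 12.2901 m/s × 346.752 s = 4261.62 m
4261.62 m ÷ (0.0254 m/in) = 167780 in

1.678×10⁵ in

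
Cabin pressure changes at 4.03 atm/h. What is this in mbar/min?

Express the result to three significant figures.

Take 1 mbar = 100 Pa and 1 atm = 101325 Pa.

4.03 atm/h × 101325 Pa/atm ÷ 3600 s/h = 113.428 Pa/s
113.428 Pa/s ÷ 100 Pa/mbar × 60 s/min = 68.0568 mbar/min

68.1 mbar/min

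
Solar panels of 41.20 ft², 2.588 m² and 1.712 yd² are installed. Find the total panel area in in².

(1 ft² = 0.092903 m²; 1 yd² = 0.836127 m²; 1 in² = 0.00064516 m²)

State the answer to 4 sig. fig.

41.20 ft² × 0.092903 → 3.8276 m²
2.588 m² (already m²)
1.712 yd² × 0.836127 → 1.43145 m²
Combined: 3.8276 + 2.588 + 1.43145 = 7.84705 m²
In in²: 7.84705 / 0.00064516 = 12163 in²

1.216×10⁴ in²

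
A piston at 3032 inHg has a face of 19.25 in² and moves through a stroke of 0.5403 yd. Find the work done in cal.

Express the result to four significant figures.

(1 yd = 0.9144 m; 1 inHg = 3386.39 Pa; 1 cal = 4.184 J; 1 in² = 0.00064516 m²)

1.506×10⁴ cal

3032 inHg → 1.02675×10⁷ Pa
19.25 in² → 0.0124193 m²
F = P × A = 1.02675×10⁷ × 0.0124193 = 127515 N
0.5403 yd → 0.49405 m
W = F × d = 127515 × 0.49405 = 62998.8 J
In cal: 62998.8 / 4.184 = 15057.1 cal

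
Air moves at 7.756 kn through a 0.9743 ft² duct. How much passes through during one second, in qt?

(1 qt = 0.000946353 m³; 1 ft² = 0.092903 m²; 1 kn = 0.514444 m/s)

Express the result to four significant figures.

381.6 qt

7.756 kn × 0.514444 = 3.99003 m/s
0.9743 ft² × 0.092903 = 0.0905154 m²
V = v × A × t = 3.99003 m/s × 0.0905154 m² × 1 s = 0.361159 m³
0.361159 m³ ÷ (0.000946353 m³/qt) = 381.632 qt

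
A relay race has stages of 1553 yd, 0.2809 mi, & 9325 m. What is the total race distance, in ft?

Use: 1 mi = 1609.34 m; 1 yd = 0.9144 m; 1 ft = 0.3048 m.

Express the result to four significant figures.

1553 yd × 0.9144 = 1420.06 m
0.2809 mi × 1609.34 = 452.064 m
9325 m (already m)
Sum: 1420.06 + 452.064 + 9325 = 11197.1 m
In ft: 11197.1 / 0.3048 = 36735.9 ft

3.674×10⁴ ft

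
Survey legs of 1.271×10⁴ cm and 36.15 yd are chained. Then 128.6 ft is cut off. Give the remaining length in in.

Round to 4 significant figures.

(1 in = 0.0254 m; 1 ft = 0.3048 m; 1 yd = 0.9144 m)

1.271×10⁴ cm × 0.01 = 127.1 m
36.15 yd × 0.9144 = 33.0556 m
128.6 ft × 0.3048 = 39.1973 m
Net: 127.1 + 33.0556 − 39.1973 = 120.958 m
In in: 120.958 / 0.0254 = 4762.13 in

4762 in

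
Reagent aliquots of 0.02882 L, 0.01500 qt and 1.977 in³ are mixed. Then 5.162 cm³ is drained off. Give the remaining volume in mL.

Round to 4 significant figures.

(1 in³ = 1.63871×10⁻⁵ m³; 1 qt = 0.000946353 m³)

0.02882 L × 0.001 → 2.882×10⁻⁵ m³
0.01500 qt × 0.000946353 → 1.41953×10⁻⁵ m³
1.977 in³ × 1.63871×10⁻⁵ → 3.23973×10⁻⁵ m³
5.162 cm³ × 10⁻⁶ → 5.162×10⁻⁶ m³
Net: 2.882×10⁻⁵ + 1.41953×10⁻⁵ + 3.23973×10⁻⁵ − 5.162×10⁻⁶ = 7.02506×10⁻⁵ m³
In mL: 7.02506×10⁻⁵ / 10⁻⁶ = 70.2506 mL

70.25 mL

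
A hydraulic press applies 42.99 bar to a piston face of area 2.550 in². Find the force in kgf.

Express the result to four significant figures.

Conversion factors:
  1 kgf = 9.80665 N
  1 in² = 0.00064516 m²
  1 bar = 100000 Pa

42.99 bar × 100000 → 4.299×10⁶ Pa
2.550 in² × 0.00064516 → 0.00164516 m²
F = P × A = 4.299×10⁶ Pa × 0.00164516 m² = 7072.54 N
7072.54 N ÷ (9.80665 N/kgf) = 721.198 kgf

721.2 kgf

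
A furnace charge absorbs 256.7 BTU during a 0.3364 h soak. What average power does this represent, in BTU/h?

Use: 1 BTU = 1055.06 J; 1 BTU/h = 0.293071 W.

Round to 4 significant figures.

763.1 BTU/h

256.7 BTU × 1055.06 = 270834 J
0.3364 h × 3600 = 1211.04 s
P = E / t = 270834 J / 1211.04 s = 223.638 W
223.638 W ÷ (0.293071 W/BTU/h) = 763.085 BTU/h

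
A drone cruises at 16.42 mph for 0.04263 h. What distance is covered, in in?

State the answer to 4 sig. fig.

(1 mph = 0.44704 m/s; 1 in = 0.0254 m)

16.42 mph × 0.44704 → 7.3404 m/s
0.04263 h × 3600 → 153.468 s
d = v × t = 7.3404 m/s × 153.468 s = 1126.52 m
1126.52 m ÷ (0.0254 m/in) = 44351.2 in

4.435×10⁴ in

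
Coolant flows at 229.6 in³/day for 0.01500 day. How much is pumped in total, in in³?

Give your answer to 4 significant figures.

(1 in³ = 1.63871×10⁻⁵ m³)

229.6 in³/day → 4.35472×10⁻⁸ m³/s
0.01500 day → 1296 s
V = Q × t = 4.35472×10⁻⁸ × 1296 = 5.64372×10⁻⁵ m³
In in³: 5.64372×10⁻⁵ / 1.63871×10⁻⁵ = 3.444 in³

3.444 in³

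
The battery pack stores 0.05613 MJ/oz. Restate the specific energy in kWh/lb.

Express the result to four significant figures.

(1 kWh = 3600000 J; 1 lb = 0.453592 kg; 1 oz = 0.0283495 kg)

0.2495 kWh/lb

0.05613 MJ/oz × 1000000 J/MJ ÷ 0.0283495 kg/oz = 1.97993×10⁶ J/kg
1.97993×10⁶ J/kg ÷ 3600000 J/kWh × 0.453592 kg/lb = 0.249467 kWh/lb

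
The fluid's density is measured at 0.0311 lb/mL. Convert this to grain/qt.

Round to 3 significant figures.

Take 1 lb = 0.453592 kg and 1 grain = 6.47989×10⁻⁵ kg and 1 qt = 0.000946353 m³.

2.06×10⁵ grain/qt

0.0311 lb/mL × 0.453592 kg/lb ÷ 10⁻⁶ m³/mL = 14106.7 kg/m³
14106.7 kg/m³ ÷ 6.47989×10⁻⁵ kg/grain × 0.000946353 m³/qt = 206021 grain/qt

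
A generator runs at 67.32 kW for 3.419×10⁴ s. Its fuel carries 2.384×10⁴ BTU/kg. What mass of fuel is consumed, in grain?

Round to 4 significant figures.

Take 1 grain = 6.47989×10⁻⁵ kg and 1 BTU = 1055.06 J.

1.412×10⁶ grain

67.32 kW → 67320 W
E = P × t = 67320 × 34190 = 2.30167×10⁹ J
2.384×10⁴ BTU/kg → 2.51526×10⁷ J/kg
m = E / e_s = 2.30167×10⁹ / 2.51526×10⁷ = 91.5082 kg
In grain: 91.5082 / 6.47989×10⁻⁵ = 1.41219×10⁶ grain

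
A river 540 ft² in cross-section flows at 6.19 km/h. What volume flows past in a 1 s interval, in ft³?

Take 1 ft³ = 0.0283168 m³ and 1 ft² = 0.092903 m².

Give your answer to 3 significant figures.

6.19 km/h × (1/3.6) = 1.71944 m/s
540 ft² × 0.092903 = 50.1676 m²
V = v × A × t = 1.71944 m/s × 50.1676 m² × 1 s = 86.2602 m³
86.2602 m³ ÷ (0.0283168 m³/ft³) = 3046.26 ft³

3050 ft³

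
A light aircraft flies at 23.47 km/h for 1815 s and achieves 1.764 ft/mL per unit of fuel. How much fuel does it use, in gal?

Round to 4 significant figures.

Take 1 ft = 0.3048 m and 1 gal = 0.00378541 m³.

5.814 gal

23.47 km/h → 6.51944 m/s
d = v × t = 6.51944 × 1815 = 11832.8 m
1.764 ft/mL → 537667 m/m³
V = d / (distance per unit fuel) = 11832.8 / 537667 = 0.0220077 m³
In gal: 0.0220077 / 0.00378541 = 5.81382 gal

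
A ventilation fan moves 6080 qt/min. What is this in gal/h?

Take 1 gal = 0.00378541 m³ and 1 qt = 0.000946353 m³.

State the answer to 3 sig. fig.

6080 qt/min × 0.000946353 m³/qt ÷ 60 s/min = 0.0958971 m³/s
0.0958971 m³/s ÷ 0.00378541 m³/gal × 3600 s/h = 91200 gal/h

9.12×10⁴ gal/h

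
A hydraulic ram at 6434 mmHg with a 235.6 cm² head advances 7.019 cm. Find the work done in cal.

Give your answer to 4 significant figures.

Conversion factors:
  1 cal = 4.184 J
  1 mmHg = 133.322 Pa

6434 mmHg → 857794 Pa
235.6 cm² → 0.02356 m²
F = P × A = 857794 × 0.02356 = 20209.6 N
7.019 cm → 0.07019 m
W = F × d = 20209.6 × 0.07019 = 1418.51 J
In cal: 1418.51 / 4.184 = 339.032 cal

339.0 cal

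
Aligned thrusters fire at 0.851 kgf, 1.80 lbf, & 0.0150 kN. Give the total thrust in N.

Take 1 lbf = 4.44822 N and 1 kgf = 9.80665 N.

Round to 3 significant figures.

0.851 kgf × 9.80665 = 8.34546 N
1.80 lbf × 4.44822 = 8.0068 N
0.0150 kN × 1000 = 15 N
Combined: 8.34546 + 8.0068 + 15 = 31.3523 N

31.4 N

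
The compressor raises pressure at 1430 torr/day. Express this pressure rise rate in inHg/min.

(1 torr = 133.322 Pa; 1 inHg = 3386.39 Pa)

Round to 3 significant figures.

1430 torr/day × 133.322 Pa/torr ÷ 86400 s/day = 2.2066 Pa/s
2.2066 Pa/s ÷ 3386.39 Pa/inHg × 60 s/min = 0.0390965 inHg/min

0.0391 inHg/min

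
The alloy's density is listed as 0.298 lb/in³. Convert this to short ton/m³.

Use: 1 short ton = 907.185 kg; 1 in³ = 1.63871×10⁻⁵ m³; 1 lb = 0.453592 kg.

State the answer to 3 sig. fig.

9.09 short ton/m³

0.298 lb/in³ × 0.453592 kg/lb ÷ 1.63871×10⁻⁵ m³/in³ = 8248.59 kg/m³
8248.59 kg/m³ ÷ 907.185 kg/short ton = 9.09251 short ton/m³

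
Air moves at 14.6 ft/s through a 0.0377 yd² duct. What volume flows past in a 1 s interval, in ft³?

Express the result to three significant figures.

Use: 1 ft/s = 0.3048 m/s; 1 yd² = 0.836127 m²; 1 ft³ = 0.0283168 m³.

14.6 ft/s × 0.3048 → 4.45008 m/s
0.0377 yd² × 0.836127 → 0.031522 m²
V = v × A × t = 4.45008 m/s × 0.031522 m² × 1 s = 0.140275 m³
0.140275 m³ ÷ (0.0283168 m³/ft³) = 4.95377 ft³

4.95 ft³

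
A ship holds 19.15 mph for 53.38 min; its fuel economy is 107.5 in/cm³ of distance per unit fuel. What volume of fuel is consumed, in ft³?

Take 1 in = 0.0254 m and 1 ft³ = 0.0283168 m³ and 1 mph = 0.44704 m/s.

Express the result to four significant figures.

19.15 mph → 8.56082 m/s
53.38 min → 3202.8 s
d = v × t = 8.56082 × 3202.8 = 27418.6 m
107.5 in/cm³ → 2.7305×10⁶ m/m³
V = d / (distance per unit fuel) = 27418.6 / 2.7305×10⁶ = 0.0100416 m³
In ft³: 0.0100416 / 0.0283168 = 0.354616 ft³

0.3546 ft³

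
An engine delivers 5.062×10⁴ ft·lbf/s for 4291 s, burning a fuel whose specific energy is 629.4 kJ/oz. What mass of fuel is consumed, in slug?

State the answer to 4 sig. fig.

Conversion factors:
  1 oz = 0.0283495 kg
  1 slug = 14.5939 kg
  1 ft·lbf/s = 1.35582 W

0.9089 slug

5.062×10⁴ ft·lbf/s → 68631.6 W
E = P × t = 68631.6 × 4291 = 2.94498×10⁸ J
629.4 kJ/oz → 2.22014×10⁷ J/kg
m = E / e_s = 2.94498×10⁸ / 2.22014×10⁷ = 13.2648 kg
In slug: 13.2648 / 14.5939 = 0.908928 slug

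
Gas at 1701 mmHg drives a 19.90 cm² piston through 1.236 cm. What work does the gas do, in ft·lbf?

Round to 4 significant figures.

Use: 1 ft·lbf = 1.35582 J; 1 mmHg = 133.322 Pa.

4.114 ft·lbf

1701 mmHg → 226781 Pa
19.90 cm² → 0.00199 m²
F = P × A = 226781 × 0.00199 = 451.294 N
1.236 cm → 0.01236 m
W = F × d = 451.294 × 0.01236 = 5.57799 J
In ft·lbf: 5.57799 / 1.35582 = 4.11411 ft·lbf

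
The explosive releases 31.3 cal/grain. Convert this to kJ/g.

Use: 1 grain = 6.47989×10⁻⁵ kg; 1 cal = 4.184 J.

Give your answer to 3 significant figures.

31.3 cal/grain × 4.184 J/cal ÷ 6.47989×10⁻⁵ kg/grain = 2.02101×10⁶ J/kg
2.02101×10⁶ J/kg ÷ 1000 J/kJ × 0.001 kg/g = 2.02101 kJ/g

2.02 kJ/g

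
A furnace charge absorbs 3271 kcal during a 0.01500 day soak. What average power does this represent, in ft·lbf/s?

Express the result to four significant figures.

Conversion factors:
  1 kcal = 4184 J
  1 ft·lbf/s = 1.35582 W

7789 ft·lbf/s

3271 kcal × 4184 → 1.36859×10⁷ J
0.01500 day × 86400 → 1296 s
P = E / t = 1.36859×10⁷ J / 1296 s = 10560.1 W
10560.1 W ÷ (1.35582 W/ft·lbf/s) = 7788.72 ft·lbf/s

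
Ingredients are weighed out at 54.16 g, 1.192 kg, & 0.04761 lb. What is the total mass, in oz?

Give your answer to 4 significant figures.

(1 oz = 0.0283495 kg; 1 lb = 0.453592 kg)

44.72 oz

54.16 g × 0.001 = 0.05416 kg
1.192 kg (already kg)
0.04761 lb × 0.453592 = 0.0215955 kg
Sum: 0.05416 + 1.192 + 0.0215955 = 1.26776 kg
In oz: 1.26776 / 0.0283495 = 44.719 oz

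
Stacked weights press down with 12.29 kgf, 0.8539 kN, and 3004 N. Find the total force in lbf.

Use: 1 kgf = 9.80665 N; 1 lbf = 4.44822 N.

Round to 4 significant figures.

894.4 lbf

12.29 kgf × 9.80665 → 120.524 N
0.8539 kN × 1000 → 853.9 N
3004 N (already N)
Sum: 120.524 + 853.9 + 3004 = 3978.42 N
In lbf: 3978.42 / 4.44822 = 894.385 lbf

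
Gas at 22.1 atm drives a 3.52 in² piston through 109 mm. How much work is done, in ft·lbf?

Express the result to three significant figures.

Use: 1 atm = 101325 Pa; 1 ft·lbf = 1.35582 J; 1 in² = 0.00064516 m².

22.1 atm → 2.23928×10⁶ Pa
3.52 in² → 0.00227096 m²
F = P × A = 2.23928×10⁶ × 0.00227096 = 5085.32 N
109 mm → 0.109 m
W = F × d = 5085.32 × 0.109 = 554.3 J
In ft·lbf: 554.3 / 1.35582 = 408.83 ft·lbf

409 ft·lbf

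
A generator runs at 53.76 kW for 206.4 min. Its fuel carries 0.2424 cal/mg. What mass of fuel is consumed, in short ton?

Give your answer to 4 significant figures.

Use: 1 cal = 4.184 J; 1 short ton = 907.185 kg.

0.7236 short ton

53.76 kW → 53760 W
206.4 min → 12384 s
E = P × t = 53760 × 12384 = 6.65764×10⁸ J
0.2424 cal/mg → 1.0142×10⁶ J/kg
m = E / e_s = 6.65764×10⁸ / 1.0142×10⁶ = 656.443 kg
In short ton: 656.443 / 907.185 = 0.723604 short ton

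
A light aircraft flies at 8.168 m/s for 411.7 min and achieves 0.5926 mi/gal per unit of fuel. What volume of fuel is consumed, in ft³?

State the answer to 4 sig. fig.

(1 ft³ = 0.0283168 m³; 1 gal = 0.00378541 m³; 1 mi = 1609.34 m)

411.7 min → 24702 s
d = v × t = 8.168 × 24702 = 201766 m
0.5926 mi/gal → 251940 m/m³
V = d / (distance per unit fuel) = 201766 / 251940 = 0.800849 m³
In ft³: 0.800849 / 0.0283168 = 28.2818 ft³

28.28 ft³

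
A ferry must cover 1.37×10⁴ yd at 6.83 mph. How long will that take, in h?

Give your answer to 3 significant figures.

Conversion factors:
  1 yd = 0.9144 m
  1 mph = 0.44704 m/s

1.37×10⁴ yd × 0.9144 → 12527.3 m
6.83 mph × 0.44704 → 3.05328 m/s
t = d / v = 12527.3 m / 3.05328 m/s = 4102.9 s
4102.9 s ÷ (3600 s/h) = 1.13969 h

1.14 h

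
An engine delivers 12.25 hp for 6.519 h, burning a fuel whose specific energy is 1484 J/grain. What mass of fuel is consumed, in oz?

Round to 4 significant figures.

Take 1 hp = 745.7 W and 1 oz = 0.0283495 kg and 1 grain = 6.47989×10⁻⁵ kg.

12.25 hp → 9134.83 W
6.519 h → 23468.4 s
E = P × t = 9134.83 × 23468.4 = 2.1438×10⁸ J
1484 J/grain → 2.29016×10⁷ J/kg
m = E / e_s = 2.1438×10⁸ / 2.29016×10⁷ = 9.36092 kg
In oz: 9.36092 / 0.0283495 = 330.197 oz

330.2 oz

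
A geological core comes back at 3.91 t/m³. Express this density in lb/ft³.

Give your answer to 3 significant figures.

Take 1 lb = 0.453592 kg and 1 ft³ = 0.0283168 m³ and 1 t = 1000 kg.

3.91 t/m³ × 1000 kg/t = 3910 kg/m³
3910 kg/m³ ÷ 0.453592 kg/lb × 0.0283168 m³/ft³ = 244.093 lb/ft³

244 lb/ft³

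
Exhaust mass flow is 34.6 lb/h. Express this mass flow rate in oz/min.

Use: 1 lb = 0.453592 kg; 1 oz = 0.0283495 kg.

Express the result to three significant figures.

9.23 oz/min

34.6 lb/h × 0.453592 kg/lb ÷ 3600 s/h = 0.00435952 kg/s
0.00435952 kg/s ÷ 0.0283495 kg/oz × 60 s/min = 9.22666 oz/min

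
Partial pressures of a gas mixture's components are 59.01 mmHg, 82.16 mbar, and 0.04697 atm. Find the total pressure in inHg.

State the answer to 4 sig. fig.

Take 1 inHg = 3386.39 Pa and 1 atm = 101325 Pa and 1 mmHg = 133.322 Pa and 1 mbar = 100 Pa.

59.01 mmHg × 133.322 = 7867.33 Pa
82.16 mbar × 100 = 8216 Pa
0.04697 atm × 101325 = 4759.24 Pa
Combined: 7867.33 + 8216 + 4759.24 = 20842.6 Pa
In inHg: 20842.6 / 3386.39 = 6.15481 inHg

6.155 inHg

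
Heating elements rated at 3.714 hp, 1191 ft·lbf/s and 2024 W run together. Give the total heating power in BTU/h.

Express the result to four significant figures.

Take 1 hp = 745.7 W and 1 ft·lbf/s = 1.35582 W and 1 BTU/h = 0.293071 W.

3.714 hp × 745.7 = 2769.53 W
1191 ft·lbf/s × 1.35582 = 1614.78 W
2024 W (already W)
Sum: 2769.53 + 1614.78 + 2024 = 6408.31 W
In BTU/h: 6408.31 / 0.293071 = 21866.1 BTU/h

2.187×10⁴ BTU/h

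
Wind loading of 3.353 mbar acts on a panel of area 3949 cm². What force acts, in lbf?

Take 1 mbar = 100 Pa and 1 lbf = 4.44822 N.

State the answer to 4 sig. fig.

3.353 mbar × 100 = 335.3 Pa
3949 cm² × 0.0001 = 0.3949 m²
F = P × A = 335.3 Pa × 0.3949 m² = 132.41 N
132.41 N ÷ (4.44822 N/lbf) = 29.767 lbf

29.77 lbf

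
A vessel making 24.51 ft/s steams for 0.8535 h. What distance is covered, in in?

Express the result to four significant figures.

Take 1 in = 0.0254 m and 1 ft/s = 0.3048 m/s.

9.037×10⁵ in

24.51 ft/s × 0.3048 = 7.47065 m/s
0.8535 h × 3600 = 3072.6 s
d = v × t = 7.47065 m/s × 3072.6 s = 22954.3 m
22954.3 m ÷ (0.0254 m/in) = 903713 in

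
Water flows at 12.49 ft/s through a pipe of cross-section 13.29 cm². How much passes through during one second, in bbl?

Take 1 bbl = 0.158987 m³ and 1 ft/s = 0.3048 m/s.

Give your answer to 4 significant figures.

12.49 ft/s × 0.3048 = 3.80695 m/s
13.29 cm² × 0.0001 = 0.001329 m²
V = v × A × t = 3.80695 m/s × 0.001329 m² × 1 s = 0.00505944 m³
0.00505944 m³ ÷ (0.158987 m³/bbl) = 0.031823 bbl

0.03182 bbl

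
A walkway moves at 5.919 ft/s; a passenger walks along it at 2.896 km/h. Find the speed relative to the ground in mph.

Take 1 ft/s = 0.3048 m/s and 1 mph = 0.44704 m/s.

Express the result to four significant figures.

5.919 ft/s × 0.3048 = 1.80411 m/s
2.896 km/h × (1/3.6) = 0.804444 m/s
Total: 1.80411 + 0.804444 = 2.60855 m/s
In mph: 2.60855 / 0.44704 = 5.83516 mph

5.835 mph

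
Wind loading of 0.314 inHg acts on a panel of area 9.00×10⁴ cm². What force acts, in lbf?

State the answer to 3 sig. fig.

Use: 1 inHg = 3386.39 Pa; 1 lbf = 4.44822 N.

2150 lbf

0.314 inHg × 3386.39 = 1063.33 Pa
9.00×10⁴ cm² × 0.0001 = 9 m²
F = P × A = 1063.33 Pa × 9 m² = 9569.97 N
9569.97 N ÷ (4.44822 N/lbf) = 2151.42 lbf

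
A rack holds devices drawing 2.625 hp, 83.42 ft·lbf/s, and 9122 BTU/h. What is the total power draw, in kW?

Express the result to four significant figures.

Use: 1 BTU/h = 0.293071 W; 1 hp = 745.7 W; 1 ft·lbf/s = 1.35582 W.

4.744 kW

2.625 hp × 745.7 = 1957.46 W
83.42 ft·lbf/s × 1.35582 = 113.103 W
9122 BTU/h × 0.293071 = 2673.39 W
Total: 1957.46 + 113.103 + 2673.39 = 4743.95 W
In kW: 4743.95 / 1000 = 4.74395 kW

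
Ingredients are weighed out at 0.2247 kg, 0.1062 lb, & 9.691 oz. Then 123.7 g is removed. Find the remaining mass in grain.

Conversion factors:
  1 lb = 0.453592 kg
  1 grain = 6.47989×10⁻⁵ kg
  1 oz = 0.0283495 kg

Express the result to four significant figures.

0.2247 kg (already kg)
0.1062 lb × 0.453592 = 0.0481715 kg
9.691 oz × 0.0283495 = 0.274735 kg
123.7 g × 0.001 = 0.1237 kg
Sum: 0.2247 + 0.0481715 + 0.274735 − 0.1237 = 0.423906 kg
In grain: 0.423906 / 6.47989×10⁻⁵ = 6541.87 grain

6542 grain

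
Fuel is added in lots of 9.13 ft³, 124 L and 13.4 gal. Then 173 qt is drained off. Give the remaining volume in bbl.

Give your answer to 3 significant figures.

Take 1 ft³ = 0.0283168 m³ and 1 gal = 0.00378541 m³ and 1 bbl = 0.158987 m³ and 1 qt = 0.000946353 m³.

1.70 bbl

9.13 ft³ × 0.0283168 = 0.258532 m³
124 L × 0.001 = 0.124 m³
13.4 gal × 0.00378541 = 0.0507245 m³
173 qt × 0.000946353 = 0.163719 m³
Result: 0.258532 + 0.124 + 0.0507245 − 0.163719 = 0.269538 m³
In bbl: 0.269538 / 0.158987 = 1.69535 bbl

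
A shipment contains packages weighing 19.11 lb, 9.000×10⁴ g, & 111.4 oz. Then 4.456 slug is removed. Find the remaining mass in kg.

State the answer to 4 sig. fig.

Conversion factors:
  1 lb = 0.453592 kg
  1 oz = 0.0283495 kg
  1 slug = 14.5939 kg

36.80 kg

19.11 lb × 0.453592 = 8.66814 kg
9.000×10⁴ g × 0.001 = 90 kg
111.4 oz × 0.0283495 = 3.15813 kg
4.456 slug × 14.5939 = 65.0304 kg
Result: 8.66814 + 90 + 3.15813 − 65.0304 = 36.7959 kg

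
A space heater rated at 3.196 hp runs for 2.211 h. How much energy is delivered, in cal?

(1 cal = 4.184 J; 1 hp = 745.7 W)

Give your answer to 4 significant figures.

4.534×10⁶ cal

3.196 hp × 745.7 = 2383.26 W
2.211 h × 3600 = 7959.6 s
E = P × t = 2383.26 W × 7959.6 s = 1.89698×10⁷ J
1.89698×10⁷ J ÷ (4.184 J/cal) = 4.53389×10⁶ cal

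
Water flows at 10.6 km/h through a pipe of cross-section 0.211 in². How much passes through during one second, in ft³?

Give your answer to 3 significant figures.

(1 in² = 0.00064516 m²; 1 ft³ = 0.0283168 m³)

0.0142 ft³

10.6 km/h × (1/3.6) → 2.94444 m/s
0.211 in² × 0.00064516 → 1.36129×10⁻⁴ m²
V = v × A × t = 2.94444 m/s × 1.36129×10⁻⁴ m² × 1 s = 4.00824×10⁻⁴ m³
4.00824×10⁻⁴ m³ ÷ (0.0283168 m³/ft³) = 0.014155 ft³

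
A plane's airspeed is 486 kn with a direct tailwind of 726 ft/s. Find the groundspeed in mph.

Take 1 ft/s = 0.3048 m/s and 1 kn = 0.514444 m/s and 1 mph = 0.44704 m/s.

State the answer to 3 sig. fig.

486 kn × 0.514444 = 250.02 m/s
726 ft/s × 0.3048 = 221.285 m/s
Total: 250.02 + 221.285 = 471.305 m/s
In mph: 471.305 / 0.44704 = 1054.28 mph

1050 mph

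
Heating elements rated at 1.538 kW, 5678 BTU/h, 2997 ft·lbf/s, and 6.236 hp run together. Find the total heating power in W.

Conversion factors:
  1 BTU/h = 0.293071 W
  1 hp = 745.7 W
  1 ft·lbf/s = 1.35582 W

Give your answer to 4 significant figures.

1.538 kW × 1000 = 1538 W
5678 BTU/h × 0.293071 = 1664.06 W
2997 ft·lbf/s × 1.35582 = 4063.39 W
6.236 hp × 745.7 = 4650.19 W
Combined: 1538 + 1664.06 + 4063.39 + 4650.19 = 11915.6 W

1.192×10⁴ W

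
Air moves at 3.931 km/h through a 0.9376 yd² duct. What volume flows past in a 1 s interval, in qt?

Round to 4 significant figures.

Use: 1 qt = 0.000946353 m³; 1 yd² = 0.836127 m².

904.6 qt

3.931 km/h × (1/3.6) = 1.09194 m/s
0.9376 yd² × 0.836127 = 0.783953 m²
V = v × A × t = 1.09194 m/s × 0.783953 m² × 1 s = 0.85603 m³
0.85603 m³ ÷ (0.000946353 m³/qt) = 904.557 qt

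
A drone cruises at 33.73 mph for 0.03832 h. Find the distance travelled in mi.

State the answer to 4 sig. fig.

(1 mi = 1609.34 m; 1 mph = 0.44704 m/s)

1.293 mi

33.73 mph × 0.44704 = 15.0787 m/s
0.03832 h × 3600 = 137.952 s
d = v × t = 15.0787 m/s × 137.952 s = 2080.14 m
2080.14 m ÷ (1609.34 m/mi) = 1.29254 mi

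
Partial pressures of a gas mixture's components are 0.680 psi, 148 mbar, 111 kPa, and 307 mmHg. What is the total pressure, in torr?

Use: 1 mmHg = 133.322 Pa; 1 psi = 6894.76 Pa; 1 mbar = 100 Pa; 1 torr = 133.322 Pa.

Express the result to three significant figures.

0.680 psi × 6894.76 → 4688.44 Pa
148 mbar × 100 → 14800 Pa
111 kPa × 1000 → 111000 Pa
307 mmHg × 133.322 → 40929.9 Pa
Total: 4688.44 + 14800 + 111000 + 40929.9 = 171418 Pa
In torr: 171418 / 133.322 = 1285.74 torr

1290 torr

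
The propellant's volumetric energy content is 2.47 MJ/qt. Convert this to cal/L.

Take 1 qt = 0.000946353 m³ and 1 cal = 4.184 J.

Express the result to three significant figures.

2.47 MJ/qt × 1000000 J/MJ ÷ 0.000946353 m³/qt = 2.61002×10⁹ J/m³
2.61002×10⁹ J/m³ ÷ 4.184 J/cal × 0.001 m³/L = 623810 cal/L

6.24×10⁵ cal/L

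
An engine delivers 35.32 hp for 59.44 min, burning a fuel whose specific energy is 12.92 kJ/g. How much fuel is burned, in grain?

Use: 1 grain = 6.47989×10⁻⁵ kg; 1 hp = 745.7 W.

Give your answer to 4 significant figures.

1.122×10⁵ grain

35.32 hp → 26338.1 W
59.44 min → 3566.4 s
E = P × t = 26338.1 × 3566.4 = 9.39322×10⁷ J
12.92 kJ/g → 1.292×10⁷ J/kg
m = E / e_s = 9.39322×10⁷ / 1.292×10⁷ = 7.27029 kg
In grain: 7.27029 / 6.47989×10⁻⁵ = 112198 grain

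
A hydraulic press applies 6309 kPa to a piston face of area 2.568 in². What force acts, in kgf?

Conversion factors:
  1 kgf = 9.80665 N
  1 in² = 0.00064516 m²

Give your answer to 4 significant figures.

6309 kPa × 1000 → 6.309×10⁶ Pa
2.568 in² × 0.00064516 → 0.00165677 m²
F = P × A = 6.309×10⁶ Pa × 0.00165677 m² = 10452.6 N
10452.6 N ÷ (9.80665 N/kgf) = 1065.87 kgf

1066 kgf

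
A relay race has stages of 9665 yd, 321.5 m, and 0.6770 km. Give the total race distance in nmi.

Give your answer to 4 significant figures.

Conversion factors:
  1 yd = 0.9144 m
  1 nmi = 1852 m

5.311 nmi

9665 yd × 0.9144 = 8837.68 m
321.5 m (already m)
0.6770 km × 1000 = 677 m
Combined: 8837.68 + 321.5 + 677 = 9836.18 m
In nmi: 9836.18 / 1852 = 5.31111 nmi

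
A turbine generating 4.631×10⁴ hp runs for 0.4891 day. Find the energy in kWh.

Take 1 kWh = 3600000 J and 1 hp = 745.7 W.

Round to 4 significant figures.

4.054×10⁵ kWh

4.631×10⁴ hp × 745.7 → 3.45334×10⁷ W
0.4891 day × 86400 → 42258.2 s
E = P × t = 3.45334×10⁷ W × 42258.2 s = 1.45932×10¹² J
1.45932×10¹² J ÷ (3600000 J/kWh) = 405367 kWh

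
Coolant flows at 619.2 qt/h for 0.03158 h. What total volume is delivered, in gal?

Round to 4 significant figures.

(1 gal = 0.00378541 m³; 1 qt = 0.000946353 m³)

4.889 gal

619.2 qt/h → 1.62773×10⁻⁴ m³/s
0.03158 h → 113.688 s
V = Q × t = 1.62773×10⁻⁴ × 113.688 = 0.0185053 m³
In gal: 0.0185053 / 0.00378541 = 4.88859 gal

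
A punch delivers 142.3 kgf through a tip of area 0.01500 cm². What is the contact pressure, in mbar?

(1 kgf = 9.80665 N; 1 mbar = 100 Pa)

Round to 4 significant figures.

9.303×10⁶ mbar

142.3 kgf × 9.80665 = 1395.49 N
0.01500 cm² × 0.0001 = 1.5×10⁻⁶ m²
P = F / A = 1395.49 N / 1.5×10⁻⁶ m² = 9.30327×10⁸ Pa
9.30327×10⁸ Pa ÷ (100 Pa/mbar) = 9.30327×10⁶ mbar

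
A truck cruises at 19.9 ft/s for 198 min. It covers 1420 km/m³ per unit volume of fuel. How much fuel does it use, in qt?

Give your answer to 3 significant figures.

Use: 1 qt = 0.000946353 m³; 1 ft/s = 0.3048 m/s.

19.9 ft/s → 6.06552 m/s
198 min → 11880 s
d = v × t = 6.06552 × 11880 = 72058.4 m
1420 km/m³ → 1.42×10⁶ m/m³
V = d / (distance per unit fuel) = 72058.4 / 1.42×10⁶ = 0.0507454 m³
In qt: 0.0507454 / 0.000946353 = 53.6221 qt

53.6 qt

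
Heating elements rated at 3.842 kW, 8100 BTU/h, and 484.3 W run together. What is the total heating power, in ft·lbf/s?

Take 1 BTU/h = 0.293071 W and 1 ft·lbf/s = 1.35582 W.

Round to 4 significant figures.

4942 ft·lbf/s

3.842 kW × 1000 = 3842 W
8100 BTU/h × 0.293071 = 2373.88 W
484.3 W (already W)
Sum: 3842 + 2373.88 + 484.3 = 6700.18 W
In ft·lbf/s: 6700.18 / 1.35582 = 4941.79 ft·lbf/s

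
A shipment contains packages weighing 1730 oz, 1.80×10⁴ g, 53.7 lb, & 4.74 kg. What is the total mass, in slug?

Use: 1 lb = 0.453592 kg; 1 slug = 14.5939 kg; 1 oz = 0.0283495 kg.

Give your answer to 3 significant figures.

6.59 slug

1730 oz × 0.0283495 → 49.0446 kg
1.80×10⁴ g × 0.001 → 18 kg
53.7 lb × 0.453592 → 24.3579 kg
4.74 kg (already kg)
Sum: 49.0446 + 18 + 24.3579 + 4.74 = 96.1425 kg
In slug: 96.1425 / 14.5939 = 6.58786 slug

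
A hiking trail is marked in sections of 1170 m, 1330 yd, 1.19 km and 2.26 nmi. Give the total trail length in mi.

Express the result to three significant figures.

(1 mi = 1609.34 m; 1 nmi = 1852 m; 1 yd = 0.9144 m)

4.82 mi

1170 m (already m)
1330 yd × 0.9144 = 1216.15 m
1.19 km × 1000 = 1190 m
2.26 nmi × 1852 = 4185.52 m
Total: 1170 + 1216.15 + 1190 + 4185.52 = 7761.67 m
In mi: 7761.67 / 1609.34 = 4.82289 mi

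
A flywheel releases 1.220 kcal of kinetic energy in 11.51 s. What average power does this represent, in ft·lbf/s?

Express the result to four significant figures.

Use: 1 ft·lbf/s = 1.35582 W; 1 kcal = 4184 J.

327.1 ft·lbf/s

1.220 kcal × 4184 → 5104.48 J
P = E / t = 5104.48 J / 11.51 s = 443.482 W
443.482 W ÷ (1.35582 W/ft·lbf/s) = 327.095 ft·lbf/s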